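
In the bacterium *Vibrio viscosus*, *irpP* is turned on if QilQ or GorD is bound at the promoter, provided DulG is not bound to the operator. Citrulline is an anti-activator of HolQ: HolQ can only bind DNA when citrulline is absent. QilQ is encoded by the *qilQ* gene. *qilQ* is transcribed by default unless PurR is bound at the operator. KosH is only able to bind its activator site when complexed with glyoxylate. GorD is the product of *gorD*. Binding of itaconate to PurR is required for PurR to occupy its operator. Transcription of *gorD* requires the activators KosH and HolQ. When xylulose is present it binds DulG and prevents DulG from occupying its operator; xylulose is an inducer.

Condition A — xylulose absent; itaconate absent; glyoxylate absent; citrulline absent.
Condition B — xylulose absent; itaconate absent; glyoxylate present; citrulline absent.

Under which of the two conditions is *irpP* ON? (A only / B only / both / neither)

Condition A:
Xylulose is absent, so DulG is active.
Itaconate is absent, so PurR is inactive.
With no repressor bound, *qilQ* is transcribed.
So QilQ is produced and active.
Glyoxylate is absent, so KosH is inactive.
Citrulline is absent, so HolQ is active.
Required activator KosH is absent, so *gorD* is not transcribed.
So GorD is not produced.
With repressor DulG bound, *irpP* is not transcribed.
→ *irpP* is OFF in A.
Condition B:
Xylulose is absent, so DulG is active.
Itaconate is absent, so PurR is inactive.
With no repressor bound, *qilQ* is transcribed.
So QilQ is produced and active.
Glyoxylate is present, so KosH is active.
Citrulline is absent, so HolQ is active.
No repressor is bound and KosH and HolQ are active, so *gorD* is transcribed.
So GorD is produced and active.
With repressor DulG bound, *irpP* is not transcribed.
→ *irpP* is OFF in B.

neither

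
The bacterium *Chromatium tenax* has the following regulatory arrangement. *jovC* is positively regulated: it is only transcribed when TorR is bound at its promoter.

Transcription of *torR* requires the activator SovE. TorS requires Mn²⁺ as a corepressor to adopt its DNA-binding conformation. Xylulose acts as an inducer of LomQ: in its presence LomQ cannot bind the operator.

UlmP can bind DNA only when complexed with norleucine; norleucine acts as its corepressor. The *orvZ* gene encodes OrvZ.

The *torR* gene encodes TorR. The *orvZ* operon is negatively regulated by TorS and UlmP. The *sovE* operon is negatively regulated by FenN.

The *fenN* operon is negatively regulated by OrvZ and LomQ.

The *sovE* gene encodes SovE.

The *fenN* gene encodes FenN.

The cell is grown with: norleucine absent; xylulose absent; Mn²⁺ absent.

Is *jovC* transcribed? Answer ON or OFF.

ON

Mn²⁺ is absent, so TorS is inactive.
Norleucine is absent, so UlmP is inactive.
With no repressor bound, *orvZ* is transcribed.
So OrvZ is produced and active.
Xylulose is absent, so LomQ is active.
With repressor OrvZ bound, *fenN* is not transcribed.
So FenN is not produced.
With no repressor bound, *sovE* is transcribed.
So SovE is produced and active.
No repressor is bound and SovE is active, so *torR* is transcribed.
So TorR is produced and active.
No repressor is bound and TorR is active, so *jovC* is transcribed.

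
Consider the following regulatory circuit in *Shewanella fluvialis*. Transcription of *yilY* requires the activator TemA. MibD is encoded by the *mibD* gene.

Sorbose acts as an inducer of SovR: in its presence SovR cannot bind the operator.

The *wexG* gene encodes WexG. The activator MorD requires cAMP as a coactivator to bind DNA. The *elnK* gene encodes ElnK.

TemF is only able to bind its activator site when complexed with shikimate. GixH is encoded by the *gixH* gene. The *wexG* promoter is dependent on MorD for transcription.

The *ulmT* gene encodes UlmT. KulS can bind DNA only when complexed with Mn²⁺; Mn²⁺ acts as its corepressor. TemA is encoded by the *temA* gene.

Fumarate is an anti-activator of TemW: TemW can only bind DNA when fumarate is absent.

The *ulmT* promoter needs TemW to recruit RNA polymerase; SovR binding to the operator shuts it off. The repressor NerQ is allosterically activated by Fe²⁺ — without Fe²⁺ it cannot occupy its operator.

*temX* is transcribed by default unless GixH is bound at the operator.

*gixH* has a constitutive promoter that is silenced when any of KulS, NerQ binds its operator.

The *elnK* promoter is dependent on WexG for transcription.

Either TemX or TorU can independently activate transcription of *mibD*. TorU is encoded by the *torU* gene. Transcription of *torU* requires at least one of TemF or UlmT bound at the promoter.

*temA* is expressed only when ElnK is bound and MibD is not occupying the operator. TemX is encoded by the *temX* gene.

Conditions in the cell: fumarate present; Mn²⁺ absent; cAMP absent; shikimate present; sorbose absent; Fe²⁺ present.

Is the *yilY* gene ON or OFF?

OFF

Mn²⁺ is absent, so KulS is inactive.
Fe²⁺ is present, so NerQ is active.
With repressor NerQ bound, *gixH* is not transcribed.
So GixH is not produced.
With no repressor bound, *temX* is transcribed.
So TemX is produced and active.
Shikimate is present, so TemF is active.
Sorbose is absent, so SovR is active.
Fumarate is present, so TemW is inactive.
With repressor SovR bound, *ulmT* is not transcribed.
So UlmT is not produced.
Activator TemF is present, so *torU* is transcribed.
So TorU is produced and active.
Activator TemX is present, so *mibD* is transcribed.
So MibD is produced and active.
cAMP is absent, so MorD is inactive.
Required activator MorD is absent, so *wexG* is not transcribed.
So WexG is not produced.
Required activator WexG is absent, so *elnK* is not transcribed.
So ElnK is not produced.
With repressor MibD bound, *temA* is not transcribed.
So TemA is not produced.
Required activator TemA is absent, so *yilY* is not transcribed.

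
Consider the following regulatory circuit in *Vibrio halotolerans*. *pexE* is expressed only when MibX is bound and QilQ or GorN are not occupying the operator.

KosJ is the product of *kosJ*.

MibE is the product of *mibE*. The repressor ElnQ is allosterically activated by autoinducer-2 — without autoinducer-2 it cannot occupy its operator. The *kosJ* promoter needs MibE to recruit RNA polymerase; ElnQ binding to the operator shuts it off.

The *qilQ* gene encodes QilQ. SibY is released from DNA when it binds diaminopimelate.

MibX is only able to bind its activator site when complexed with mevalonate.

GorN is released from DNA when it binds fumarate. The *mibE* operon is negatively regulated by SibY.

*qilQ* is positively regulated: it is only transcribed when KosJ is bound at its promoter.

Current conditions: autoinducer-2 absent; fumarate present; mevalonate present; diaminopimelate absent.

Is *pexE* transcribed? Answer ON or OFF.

ON

Diaminopimelate is absent, so SibY is active.
With repressor SibY bound, *mibE* is not transcribed.
So MibE is not produced.
Autoinducer-2 is absent, so ElnQ is inactive.
Required activator MibE is absent, so *kosJ* is not transcribed.
So KosJ is not produced.
Required activator KosJ is absent, so *qilQ* is not transcribed.
So QilQ is not produced.
Mevalonate is present, so MibX is active.
Fumarate is present, so GorN is inactive.
No repressor is bound and MibX is active, so *pexE* is transcribed.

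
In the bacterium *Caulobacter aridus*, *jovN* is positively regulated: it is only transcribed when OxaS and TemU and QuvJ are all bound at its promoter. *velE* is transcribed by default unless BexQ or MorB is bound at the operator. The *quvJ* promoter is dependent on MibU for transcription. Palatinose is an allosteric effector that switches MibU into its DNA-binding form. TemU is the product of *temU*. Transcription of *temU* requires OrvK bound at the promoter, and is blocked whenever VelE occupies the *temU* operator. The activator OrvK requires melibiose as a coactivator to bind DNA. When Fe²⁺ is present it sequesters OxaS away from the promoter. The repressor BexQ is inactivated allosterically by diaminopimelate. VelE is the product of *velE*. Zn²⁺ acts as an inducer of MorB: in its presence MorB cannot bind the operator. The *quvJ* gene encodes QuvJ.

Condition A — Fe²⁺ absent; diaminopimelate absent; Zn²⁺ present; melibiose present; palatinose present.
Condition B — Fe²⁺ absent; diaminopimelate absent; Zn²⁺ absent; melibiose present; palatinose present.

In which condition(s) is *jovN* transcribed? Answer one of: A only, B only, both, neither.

both

Condition A:
Fe²⁺ is absent, so OxaS is active.
Diaminopimelate is absent, so BexQ is active.
Zn²⁺ is present, so MorB is inactive.
With repressor BexQ bound, *velE* is not transcribed.
So VelE is not produced.
Melibiose is present, so OrvK is active.
No repressor is bound and OrvK is active, so *temU* is transcribed.
So TemU is produced and active.
Palatinose is present, so MibU is active.
No repressor is bound and MibU is active, so *quvJ* is transcribed.
So QuvJ is produced and active.
No repressor is bound and OxaS and TemU and QuvJ are active, so *jovN* is transcribed.
→ *jovN* is ON in A.
Condition B:
Fe²⁺ is absent, so OxaS is active.
Diaminopimelate is absent, so BexQ is active.
Zn²⁺ is absent, so MorB is active.
With repressor BexQ bound, *velE* is not transcribed.
So VelE is not produced.
Melibiose is present, so OrvK is active.
No repressor is bound and OrvK is active, so *temU* is transcribed.
So TemU is produced and active.
Palatinose is present, so MibU is active.
No repressor is bound and MibU is active, so *quvJ* is transcribed.
So QuvJ is produced and active.
No repressor is bound and OxaS and TemU and QuvJ are active, so *jovN* is transcribed.
→ *jovN* is ON in B.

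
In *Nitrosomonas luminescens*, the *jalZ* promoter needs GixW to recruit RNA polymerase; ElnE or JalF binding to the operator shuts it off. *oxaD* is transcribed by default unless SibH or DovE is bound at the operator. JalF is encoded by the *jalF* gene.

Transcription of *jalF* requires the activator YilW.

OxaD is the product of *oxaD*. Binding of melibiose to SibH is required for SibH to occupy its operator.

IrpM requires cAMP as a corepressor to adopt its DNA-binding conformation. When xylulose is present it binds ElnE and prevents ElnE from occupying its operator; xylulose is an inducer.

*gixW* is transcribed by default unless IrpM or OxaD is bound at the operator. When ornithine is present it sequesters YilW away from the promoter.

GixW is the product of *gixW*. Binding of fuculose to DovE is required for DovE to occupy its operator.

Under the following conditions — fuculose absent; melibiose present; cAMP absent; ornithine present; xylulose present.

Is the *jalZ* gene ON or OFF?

cAMP is absent, so IrpM is inactive.
Melibiose is present, so SibH is active.
Fuculose is absent, so DovE is inactive.
With repressor SibH bound, *oxaD* is not transcribed.
So OxaD is not produced.
With no repressor bound, *gixW* is transcribed.
So GixW is produced and active.
Xylulose is present, so ElnE is inactive.
Ornithine is present, so YilW is inactive.
Required activator YilW is absent, so *jalF* is not transcribed.
So JalF is not produced.
No repressor is bound and GixW is active, so *jalZ* is transcribed.

ON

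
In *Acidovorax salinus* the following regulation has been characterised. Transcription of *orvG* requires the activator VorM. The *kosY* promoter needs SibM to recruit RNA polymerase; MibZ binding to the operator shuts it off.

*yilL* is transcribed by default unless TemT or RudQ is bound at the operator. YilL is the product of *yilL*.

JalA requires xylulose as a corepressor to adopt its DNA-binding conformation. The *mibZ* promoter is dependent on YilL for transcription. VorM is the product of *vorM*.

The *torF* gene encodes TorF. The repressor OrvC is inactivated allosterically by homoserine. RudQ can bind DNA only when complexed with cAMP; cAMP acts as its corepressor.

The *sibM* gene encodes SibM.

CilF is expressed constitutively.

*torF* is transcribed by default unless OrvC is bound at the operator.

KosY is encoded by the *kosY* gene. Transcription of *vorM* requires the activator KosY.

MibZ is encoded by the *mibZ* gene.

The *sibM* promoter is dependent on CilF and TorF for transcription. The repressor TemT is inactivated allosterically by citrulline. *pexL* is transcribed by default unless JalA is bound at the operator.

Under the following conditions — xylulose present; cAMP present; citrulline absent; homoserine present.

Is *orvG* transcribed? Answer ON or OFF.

Citrulline is absent, so TemT is active.
cAMP is present, so RudQ is active.
With repressor TemT bound, *yilL* is not transcribed.
So YilL is not produced.
Required activator YilL is absent, so *mibZ* is not transcribed.
So MibZ is not produced.
CilF is produced constitutively and is active.
Homoserine is present, so OrvC is inactive.
With no repressor bound, *torF* is transcribed.
So TorF is produced and active.
No repressor is bound and CilF and TorF are active, so *sibM* is transcribed.
So SibM is produced and active.
No repressor is bound and SibM is active, so *kosY* is transcribed.
So KosY is produced and active.
No repressor is bound and KosY is active, so *vorM* is transcribed.
So VorM is produced and active.
No repressor is bound and VorM is active, so *orvG* is transcribed.

ON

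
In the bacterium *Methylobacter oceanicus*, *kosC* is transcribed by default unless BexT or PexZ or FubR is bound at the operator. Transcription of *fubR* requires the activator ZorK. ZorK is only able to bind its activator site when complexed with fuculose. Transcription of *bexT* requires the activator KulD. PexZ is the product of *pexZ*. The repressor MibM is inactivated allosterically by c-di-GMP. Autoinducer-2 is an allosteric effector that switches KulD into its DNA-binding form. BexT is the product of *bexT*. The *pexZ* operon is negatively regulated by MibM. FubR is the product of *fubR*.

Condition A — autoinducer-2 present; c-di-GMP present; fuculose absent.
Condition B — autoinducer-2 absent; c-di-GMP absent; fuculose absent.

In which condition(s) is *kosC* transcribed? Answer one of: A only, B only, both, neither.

Condition A:
Autoinducer-2 is present, so KulD is active.
No repressor is bound and KulD is active, so *bexT* is transcribed.
So BexT is produced and active.
c-di-GMP is present, so MibM is inactive.
With no repressor bound, *pexZ* is transcribed.
So PexZ is produced and active.
Fuculose is absent, so ZorK is inactive.
Required activator ZorK is absent, so *fubR* is not transcribed.
So FubR is not produced.
With repressor BexT bound, *kosC* is not transcribed.
→ *kosC* is OFF in A.
Condition B:
Autoinducer-2 is absent, so KulD is inactive.
Required activator KulD is absent, so *bexT* is not transcribed.
So BexT is not produced.
c-di-GMP is absent, so MibM is active.
With repressor MibM bound, *pexZ* is not transcribed.
So PexZ is not produced.
Fuculose is absent, so ZorK is inactive.
Required activator ZorK is absent, so *fubR* is not transcribed.
So FubR is not produced.
With no repressor bound, *kosC* is transcribed.
→ *kosC* is ON in B.

B only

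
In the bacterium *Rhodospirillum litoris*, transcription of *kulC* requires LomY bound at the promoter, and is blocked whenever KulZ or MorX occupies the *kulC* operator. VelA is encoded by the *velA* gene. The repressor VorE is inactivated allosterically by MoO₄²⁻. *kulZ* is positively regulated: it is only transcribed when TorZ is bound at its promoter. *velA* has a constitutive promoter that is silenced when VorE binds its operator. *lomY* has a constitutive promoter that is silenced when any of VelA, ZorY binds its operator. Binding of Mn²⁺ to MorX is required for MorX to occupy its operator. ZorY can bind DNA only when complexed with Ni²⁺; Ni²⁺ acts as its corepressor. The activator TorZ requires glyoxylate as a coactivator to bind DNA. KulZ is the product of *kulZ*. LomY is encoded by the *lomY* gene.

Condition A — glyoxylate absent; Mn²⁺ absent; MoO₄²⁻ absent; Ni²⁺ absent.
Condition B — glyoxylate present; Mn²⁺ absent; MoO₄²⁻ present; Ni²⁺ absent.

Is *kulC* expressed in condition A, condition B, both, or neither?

Condition A:
Glyoxylate is absent, so TorZ is inactive.
Required activator TorZ is absent, so *kulZ* is not transcribed.
So KulZ is not produced.
Mn²⁺ is absent, so MorX is inactive.
MoO₄²⁻ is absent, so VorE is active.
With repressor VorE bound, *velA* is not transcribed.
So VelA is not produced.
Ni²⁺ is absent, so ZorY is inactive.
With no repressor bound, *lomY* is transcribed.
So LomY is produced and active.
No repressor is bound and LomY is active, so *kulC* is transcribed.
→ *kulC* is ON in A.
Condition B:
Glyoxylate is present, so TorZ is active.
No repressor is bound and TorZ is active, so *kulZ* is transcribed.
So KulZ is produced and active.
Mn²⁺ is absent, so MorX is inactive.
MoO₄²⁻ is present, so VorE is inactive.
With no repressor bound, *velA* is transcribed.
So VelA is produced and active.
Ni²⁺ is absent, so ZorY is inactive.
With repressor VelA bound, *lomY* is not transcribed.
So LomY is not produced.
With repressor KulZ bound, *kulC* is not transcribed.
→ *kulC* is OFF in B.

A only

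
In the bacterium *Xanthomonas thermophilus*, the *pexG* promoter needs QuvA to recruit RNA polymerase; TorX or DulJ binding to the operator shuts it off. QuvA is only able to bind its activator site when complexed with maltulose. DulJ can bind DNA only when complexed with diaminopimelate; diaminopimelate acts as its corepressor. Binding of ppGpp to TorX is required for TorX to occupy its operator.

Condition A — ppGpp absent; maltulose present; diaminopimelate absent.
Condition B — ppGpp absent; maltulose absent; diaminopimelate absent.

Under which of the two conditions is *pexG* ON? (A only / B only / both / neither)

A only

Condition A:
ppGpp is absent, so TorX is inactive.
Maltulose is present, so QuvA is active.
Diaminopimelate is absent, so DulJ is inactive.
No repressor is bound and QuvA is active, so *pexG* is transcribed.
→ *pexG* is ON in A.
Condition B:
ppGpp is absent, so TorX is inactive.
Maltulose is absent, so QuvA is inactive.
Diaminopimelate is absent, so DulJ is inactive.
Required activator QuvA is absent, so *pexG* is not transcribed.
→ *pexG* is OFF in B.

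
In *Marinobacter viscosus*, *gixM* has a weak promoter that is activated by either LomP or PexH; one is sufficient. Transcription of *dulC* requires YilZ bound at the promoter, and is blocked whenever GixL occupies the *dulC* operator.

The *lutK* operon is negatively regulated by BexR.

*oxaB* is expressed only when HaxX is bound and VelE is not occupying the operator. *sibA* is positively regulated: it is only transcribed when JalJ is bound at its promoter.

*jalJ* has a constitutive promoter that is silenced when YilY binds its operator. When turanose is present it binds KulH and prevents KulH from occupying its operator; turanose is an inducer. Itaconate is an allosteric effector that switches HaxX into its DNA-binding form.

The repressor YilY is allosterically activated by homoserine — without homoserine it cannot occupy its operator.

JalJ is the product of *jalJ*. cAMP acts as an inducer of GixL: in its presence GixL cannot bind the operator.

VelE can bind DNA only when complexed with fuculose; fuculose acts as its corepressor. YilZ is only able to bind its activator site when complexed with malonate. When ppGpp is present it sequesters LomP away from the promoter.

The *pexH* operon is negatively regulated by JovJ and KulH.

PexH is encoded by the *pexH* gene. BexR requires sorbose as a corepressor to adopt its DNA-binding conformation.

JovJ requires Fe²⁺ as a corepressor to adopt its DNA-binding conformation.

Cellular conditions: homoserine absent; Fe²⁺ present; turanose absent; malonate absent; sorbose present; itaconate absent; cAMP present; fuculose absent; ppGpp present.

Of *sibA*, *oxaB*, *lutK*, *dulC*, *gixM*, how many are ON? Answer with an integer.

Homoserine is absent, so YilY is inactive.
With no repressor bound, *jalJ* is transcribed.
So JalJ is produced and active.
No repressor is bound and JalJ is active, so *sibA* is transcribed.
→ *sibA* is ON.
Itaconate is absent, so HaxX is inactive.
Fuculose is absent, so VelE is inactive.
Required activator HaxX is absent, so *oxaB* is not transcribed.
→ *oxaB* is OFF.
Sorbose is present, so BexR is active.
With repressor BexR bound, *lutK* is not transcribed.
→ *lutK* is OFF.
cAMP is present, so GixL is inactive.
Malonate is absent, so YilZ is inactive.
Required activator YilZ is absent, so *dulC* is not transcribed.
→ *dulC* is OFF.
ppGpp is present, so LomP is inactive.
Fe²⁺ is present, so JovJ is active.
Turanose is absent, so KulH is active.
With repressor JovJ bound, *pexH* is not transcribed.
So PexH is not produced.
No activator is available at the *gixM* promoter, so *gixM* is not transcribed.
→ *gixM* is OFF.
1 of the 5 genes is transcribed.

1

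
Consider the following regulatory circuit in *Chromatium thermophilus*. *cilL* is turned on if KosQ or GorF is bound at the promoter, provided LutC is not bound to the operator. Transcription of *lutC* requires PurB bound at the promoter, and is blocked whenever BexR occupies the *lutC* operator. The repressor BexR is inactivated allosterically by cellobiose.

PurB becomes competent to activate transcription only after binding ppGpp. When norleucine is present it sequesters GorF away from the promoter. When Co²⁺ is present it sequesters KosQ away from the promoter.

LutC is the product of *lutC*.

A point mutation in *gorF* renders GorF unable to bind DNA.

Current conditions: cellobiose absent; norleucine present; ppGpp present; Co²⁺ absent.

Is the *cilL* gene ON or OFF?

ON

Co²⁺ is absent, so KosQ is active.
Cellobiose is absent, so BexR is active.
ppGpp is present, so PurB is active.
With repressor BexR bound, *lutC* is not transcribed.
So LutC is not produced.
GorF is non-functional in this strain, so it has no effect.
Activator KosQ is present, so *cilL* is transcribed.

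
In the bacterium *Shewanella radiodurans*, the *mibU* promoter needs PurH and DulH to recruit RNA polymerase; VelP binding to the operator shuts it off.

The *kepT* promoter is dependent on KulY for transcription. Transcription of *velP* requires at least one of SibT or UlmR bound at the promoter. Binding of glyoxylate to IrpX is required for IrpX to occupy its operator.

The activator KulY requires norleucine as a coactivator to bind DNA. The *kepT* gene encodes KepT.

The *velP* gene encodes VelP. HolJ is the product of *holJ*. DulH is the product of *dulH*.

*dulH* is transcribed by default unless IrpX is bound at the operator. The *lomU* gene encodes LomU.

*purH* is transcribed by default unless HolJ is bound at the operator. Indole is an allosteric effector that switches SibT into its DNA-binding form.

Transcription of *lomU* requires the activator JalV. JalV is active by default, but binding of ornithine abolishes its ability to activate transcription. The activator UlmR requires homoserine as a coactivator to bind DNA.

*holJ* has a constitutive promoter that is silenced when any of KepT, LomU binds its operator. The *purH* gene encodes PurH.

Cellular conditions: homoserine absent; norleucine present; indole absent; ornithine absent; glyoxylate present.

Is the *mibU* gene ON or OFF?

OFF

Indole is absent, so SibT is inactive.
Homoserine is absent, so UlmR is inactive.
No activator is available at the *velP* promoter, so *velP* is not transcribed.
So VelP is not produced.
Norleucine is present, so KulY is active.
No repressor is bound and KulY is active, so *kepT* is transcribed.
So KepT is produced and active.
Ornithine is absent, so JalV is active.
No repressor is bound and JalV is active, so *lomU* is transcribed.
So LomU is produced and active.
With repressor KepT bound, *holJ* is not transcribed.
So HolJ is not produced.
With no repressor bound, *purH* is transcribed.
So PurH is produced and active.
Glyoxylate is present, so IrpX is active.
With repressor IrpX bound, *dulH* is not transcribed.
So DulH is not produced.
Required activator DulH is absent, so *mibU* is not transcribed.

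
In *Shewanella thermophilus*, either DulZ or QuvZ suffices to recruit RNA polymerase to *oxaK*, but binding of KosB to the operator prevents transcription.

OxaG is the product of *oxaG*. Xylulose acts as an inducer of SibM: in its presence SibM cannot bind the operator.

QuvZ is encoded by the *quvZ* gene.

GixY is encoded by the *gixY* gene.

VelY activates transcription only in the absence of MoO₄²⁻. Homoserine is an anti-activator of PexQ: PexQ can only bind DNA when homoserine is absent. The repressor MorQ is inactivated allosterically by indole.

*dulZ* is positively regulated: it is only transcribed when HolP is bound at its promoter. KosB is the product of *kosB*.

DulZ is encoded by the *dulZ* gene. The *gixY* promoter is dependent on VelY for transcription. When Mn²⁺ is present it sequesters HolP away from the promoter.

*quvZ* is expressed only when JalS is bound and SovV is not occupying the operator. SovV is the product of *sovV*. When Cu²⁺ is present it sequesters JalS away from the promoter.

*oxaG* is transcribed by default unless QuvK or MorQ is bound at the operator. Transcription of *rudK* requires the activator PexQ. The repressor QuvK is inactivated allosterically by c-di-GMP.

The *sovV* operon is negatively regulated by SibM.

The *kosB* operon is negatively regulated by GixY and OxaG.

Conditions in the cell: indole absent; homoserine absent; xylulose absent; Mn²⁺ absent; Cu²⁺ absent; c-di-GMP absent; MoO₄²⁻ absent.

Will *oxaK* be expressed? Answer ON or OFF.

ON

Mn²⁺ is absent, so HolP is active.
No repressor is bound and HolP is active, so *dulZ* is transcribed.
So DulZ is produced and active.
MoO₄²⁻ is absent, so VelY is active.
No repressor is bound and VelY is active, so *gixY* is transcribed.
So GixY is produced and active.
c-di-GMP is absent, so QuvK is active.
Indole is absent, so MorQ is active.
With repressor QuvK bound, *oxaG* is not transcribed.
So OxaG is not produced.
With repressor GixY bound, *kosB* is not transcribed.
So KosB is not produced.
Cu²⁺ is absent, so JalS is active.
Xylulose is absent, so SibM is active.
With repressor SibM bound, *sovV* is not transcribed.
So SovV is not produced.
No repressor is bound and JalS is active, so *quvZ* is transcribed.
So QuvZ is produced and active.
Activator DulZ is present, so *oxaK* is transcribed.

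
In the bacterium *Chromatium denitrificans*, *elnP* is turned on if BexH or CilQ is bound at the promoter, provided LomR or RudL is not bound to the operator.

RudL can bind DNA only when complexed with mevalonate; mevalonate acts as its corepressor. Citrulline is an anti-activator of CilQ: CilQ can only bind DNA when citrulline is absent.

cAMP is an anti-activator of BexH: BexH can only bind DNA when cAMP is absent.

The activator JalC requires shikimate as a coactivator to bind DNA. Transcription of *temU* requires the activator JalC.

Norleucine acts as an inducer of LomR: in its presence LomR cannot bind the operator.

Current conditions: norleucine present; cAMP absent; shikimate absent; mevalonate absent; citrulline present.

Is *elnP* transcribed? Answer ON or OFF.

Norleucine is present, so LomR is inactive.
cAMP is absent, so BexH is active.
Citrulline is present, so CilQ is inactive.
Mevalonate is absent, so RudL is inactive.
Activator BexH is present, so *elnP* is transcribed.

ON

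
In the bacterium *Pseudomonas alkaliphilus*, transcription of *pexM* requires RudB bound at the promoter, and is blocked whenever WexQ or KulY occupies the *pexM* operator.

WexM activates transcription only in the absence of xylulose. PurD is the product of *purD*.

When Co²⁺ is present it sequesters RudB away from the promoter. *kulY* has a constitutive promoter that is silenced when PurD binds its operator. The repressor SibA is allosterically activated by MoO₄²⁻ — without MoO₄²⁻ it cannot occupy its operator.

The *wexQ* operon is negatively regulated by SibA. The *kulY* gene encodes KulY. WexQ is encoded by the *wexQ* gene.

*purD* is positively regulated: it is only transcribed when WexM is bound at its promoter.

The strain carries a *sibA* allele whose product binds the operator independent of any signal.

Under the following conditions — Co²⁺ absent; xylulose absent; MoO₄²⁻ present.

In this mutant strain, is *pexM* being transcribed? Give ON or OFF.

Co²⁺ is absent, so RudB is active.
SibA is constitutively active in this strain.
With repressor SibA bound, *wexQ* is not transcribed.
So WexQ is not produced.
Xylulose is absent, so WexM is active.
No repressor is bound and WexM is active, so *purD* is transcribed.
So PurD is produced and active.
With repressor PurD bound, *kulY* is not transcribed.
So KulY is not produced.
No repressor is bound and RudB is active, so *pexM* is transcribed.

ON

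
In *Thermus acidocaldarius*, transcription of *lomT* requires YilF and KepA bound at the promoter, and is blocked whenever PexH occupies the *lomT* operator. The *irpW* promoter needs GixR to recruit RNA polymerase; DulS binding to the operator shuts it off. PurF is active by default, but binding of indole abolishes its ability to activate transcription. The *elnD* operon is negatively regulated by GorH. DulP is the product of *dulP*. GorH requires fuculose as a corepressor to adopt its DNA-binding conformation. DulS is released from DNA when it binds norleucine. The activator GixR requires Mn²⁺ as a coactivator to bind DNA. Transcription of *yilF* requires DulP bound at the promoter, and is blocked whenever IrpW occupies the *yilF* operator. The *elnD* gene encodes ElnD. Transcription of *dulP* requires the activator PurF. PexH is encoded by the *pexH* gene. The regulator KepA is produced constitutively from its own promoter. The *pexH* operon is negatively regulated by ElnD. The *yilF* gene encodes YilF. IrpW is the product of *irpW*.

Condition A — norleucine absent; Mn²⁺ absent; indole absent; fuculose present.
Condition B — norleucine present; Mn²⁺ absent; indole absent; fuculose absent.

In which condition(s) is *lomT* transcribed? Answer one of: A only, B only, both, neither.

Condition A:
Norleucine is absent, so DulS is active.
Mn²⁺ is absent, so GixR is inactive.
With repressor DulS bound, *irpW* is not transcribed.
So IrpW is not produced.
Indole is absent, so PurF is active.
No repressor is bound and PurF is active, so *dulP* is transcribed.
So DulP is produced and active.
No repressor is bound and DulP is active, so *yilF* is transcribed.
So YilF is produced and active.
KepA is produced constitutively and is active.
Fuculose is present, so GorH is active.
With repressor GorH bound, *elnD* is not transcribed.
So ElnD is not produced.
With no repressor bound, *pexH* is transcribed.
So PexH is produced and active.
With repressor PexH bound, *lomT* is not transcribed.
→ *lomT* is OFF in A.
Condition B:
Norleucine is present, so DulS is inactive.
Mn²⁺ is absent, so GixR is inactive.
Required activator GixR is absent, so *irpW* is not transcribed.
So IrpW is not produced.
Indole is absent, so PurF is active.
No repressor is bound and PurF is active, so *dulP* is transcribed.
So DulP is produced and active.
No repressor is bound and DulP is active, so *yilF* is transcribed.
So YilF is produced and active.
KepA is produced constitutively and is active.
Fuculose is absent, so GorH is inactive.
With no repressor bound, *elnD* is transcribed.
So ElnD is produced and active.
With repressor ElnD bound, *pexH* is not transcribed.
So PexH is not produced.
No repressor is bound and YilF and KepA are active, so *lomT* is transcribed.
→ *lomT* is ON in B.

B only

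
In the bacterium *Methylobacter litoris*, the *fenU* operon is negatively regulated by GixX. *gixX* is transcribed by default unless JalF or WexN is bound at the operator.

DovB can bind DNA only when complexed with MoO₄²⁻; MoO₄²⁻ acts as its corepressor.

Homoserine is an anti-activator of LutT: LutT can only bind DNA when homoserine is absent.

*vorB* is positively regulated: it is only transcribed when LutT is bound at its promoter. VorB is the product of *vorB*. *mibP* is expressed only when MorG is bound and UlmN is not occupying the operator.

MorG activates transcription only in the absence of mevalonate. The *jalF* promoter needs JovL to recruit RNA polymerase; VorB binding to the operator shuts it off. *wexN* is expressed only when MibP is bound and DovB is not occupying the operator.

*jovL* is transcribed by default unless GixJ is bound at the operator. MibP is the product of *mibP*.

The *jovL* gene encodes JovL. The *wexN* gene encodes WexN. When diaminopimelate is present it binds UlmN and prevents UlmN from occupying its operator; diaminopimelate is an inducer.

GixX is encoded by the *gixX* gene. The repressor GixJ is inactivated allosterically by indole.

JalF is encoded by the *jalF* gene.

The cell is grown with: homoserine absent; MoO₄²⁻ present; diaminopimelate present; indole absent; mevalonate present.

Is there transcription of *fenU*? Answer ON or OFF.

OFF

Homoserine is absent, so LutT is active.
No repressor is bound and LutT is active, so *vorB* is transcribed.
So VorB is produced and active.
Indole is absent, so GixJ is active.
With repressor GixJ bound, *jovL* is not transcribed.
So JovL is not produced.
With repressor VorB bound, *jalF* is not transcribed.
So JalF is not produced.
MoO₄²⁻ is present, so DovB is active.
Mevalonate is present, so MorG is inactive.
Diaminopimelate is present, so UlmN is inactive.
Required activator MorG is absent, so *mibP* is not transcribed.
So MibP is not produced.
With repressor DovB bound, *wexN* is not transcribed.
So WexN is not produced.
With no repressor bound, *gixX* is transcribed.
So GixX is produced and active.
With repressor GixX bound, *fenU* is not transcribed.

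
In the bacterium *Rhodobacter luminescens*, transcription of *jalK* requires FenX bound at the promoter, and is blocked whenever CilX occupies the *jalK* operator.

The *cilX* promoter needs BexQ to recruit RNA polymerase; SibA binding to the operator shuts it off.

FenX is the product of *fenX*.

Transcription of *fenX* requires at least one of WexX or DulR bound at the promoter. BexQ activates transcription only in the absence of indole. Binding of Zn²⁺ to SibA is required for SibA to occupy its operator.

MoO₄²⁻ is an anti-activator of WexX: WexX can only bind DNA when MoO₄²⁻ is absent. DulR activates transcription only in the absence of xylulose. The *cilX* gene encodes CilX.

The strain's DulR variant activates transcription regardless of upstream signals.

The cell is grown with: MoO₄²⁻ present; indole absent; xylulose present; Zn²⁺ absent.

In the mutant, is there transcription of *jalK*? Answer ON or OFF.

OFF

MoO₄²⁻ is present, so WexX is inactive.
DulR is constitutively active in this strain.
Activator DulR is present, so *fenX* is transcribed.
So FenX is produced and active.
Indole is absent, so BexQ is active.
Zn²⁺ is absent, so SibA is inactive.
No repressor is bound and BexQ is active, so *cilX* is transcribed.
So CilX is produced and active.
With repressor CilX bound, *jalK* is not transcribed.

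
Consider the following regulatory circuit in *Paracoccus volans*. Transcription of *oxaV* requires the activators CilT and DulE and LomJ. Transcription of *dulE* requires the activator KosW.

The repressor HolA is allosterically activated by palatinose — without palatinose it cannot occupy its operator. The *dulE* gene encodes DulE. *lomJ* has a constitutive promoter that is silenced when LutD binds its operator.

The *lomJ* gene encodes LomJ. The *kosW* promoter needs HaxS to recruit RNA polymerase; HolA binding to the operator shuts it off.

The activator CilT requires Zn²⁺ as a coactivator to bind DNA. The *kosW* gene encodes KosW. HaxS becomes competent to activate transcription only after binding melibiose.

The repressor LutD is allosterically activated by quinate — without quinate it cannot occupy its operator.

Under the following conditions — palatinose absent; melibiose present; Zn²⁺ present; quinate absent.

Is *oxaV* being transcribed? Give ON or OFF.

Zn²⁺ is present, so CilT is active.
Palatinose is absent, so HolA is inactive.
Melibiose is present, so HaxS is active.
No repressor is bound and HaxS is active, so *kosW* is transcribed.
So KosW is produced and active.
No repressor is bound and KosW is active, so *dulE* is transcribed.
So DulE is produced and active.
Quinate is absent, so LutD is inactive.
With no repressor bound, *lomJ* is transcribed.
So LomJ is produced and active.
No repressor is bound and CilT and DulE and LomJ are active, so *oxaV* is transcribed.

ON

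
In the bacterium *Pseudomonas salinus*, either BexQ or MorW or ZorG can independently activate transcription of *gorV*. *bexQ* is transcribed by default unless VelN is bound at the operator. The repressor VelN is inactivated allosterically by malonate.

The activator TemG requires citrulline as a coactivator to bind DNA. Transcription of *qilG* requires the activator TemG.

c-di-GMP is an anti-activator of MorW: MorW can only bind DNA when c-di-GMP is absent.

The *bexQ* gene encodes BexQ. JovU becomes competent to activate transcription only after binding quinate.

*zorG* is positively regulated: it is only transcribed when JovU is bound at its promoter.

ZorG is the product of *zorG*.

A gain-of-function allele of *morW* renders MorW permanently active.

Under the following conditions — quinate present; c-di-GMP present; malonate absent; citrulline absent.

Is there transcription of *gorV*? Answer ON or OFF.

Malonate is absent, so VelN is active.
With repressor VelN bound, *bexQ* is not transcribed.
So BexQ is not produced.
MorW is constitutively active in this strain.
Quinate is present, so JovU is active.
No repressor is bound and JovU is active, so *zorG* is transcribed.
So ZorG is produced and active.
Activator MorW is present, so *gorV* is transcribed.

ON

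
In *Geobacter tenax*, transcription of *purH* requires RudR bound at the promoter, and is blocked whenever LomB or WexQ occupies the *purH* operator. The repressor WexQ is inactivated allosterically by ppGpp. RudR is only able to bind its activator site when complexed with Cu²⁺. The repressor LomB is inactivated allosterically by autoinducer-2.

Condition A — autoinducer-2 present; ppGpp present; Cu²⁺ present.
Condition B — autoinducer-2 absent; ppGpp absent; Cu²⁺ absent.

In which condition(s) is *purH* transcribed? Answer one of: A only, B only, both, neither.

Condition A:
Autoinducer-2 is present, so LomB is inactive.
ppGpp is present, so WexQ is inactive.
Cu²⁺ is present, so RudR is active.
No repressor is bound and RudR is active, so *purH* is transcribed.
→ *purH* is ON in A.
Condition B:
Autoinducer-2 is absent, so LomB is active.
ppGpp is absent, so WexQ is active.
Cu²⁺ is absent, so RudR is inactive.
With repressor LomB bound, *purH* is not transcribed.
→ *purH* is OFF in B.

A only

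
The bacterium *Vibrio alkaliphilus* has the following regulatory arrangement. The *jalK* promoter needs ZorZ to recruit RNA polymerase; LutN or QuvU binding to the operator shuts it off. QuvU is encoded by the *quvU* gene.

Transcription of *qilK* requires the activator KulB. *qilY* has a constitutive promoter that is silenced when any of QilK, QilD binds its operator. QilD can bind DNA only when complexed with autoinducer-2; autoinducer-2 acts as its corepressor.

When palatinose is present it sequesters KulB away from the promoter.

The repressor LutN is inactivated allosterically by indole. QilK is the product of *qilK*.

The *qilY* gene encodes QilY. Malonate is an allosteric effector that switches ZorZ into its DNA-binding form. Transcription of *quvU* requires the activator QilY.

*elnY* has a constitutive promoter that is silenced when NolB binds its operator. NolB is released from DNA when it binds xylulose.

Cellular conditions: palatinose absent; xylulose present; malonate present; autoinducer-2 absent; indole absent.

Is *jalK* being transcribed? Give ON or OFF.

OFF

Indole is absent, so LutN is active.
Malonate is present, so ZorZ is active.
Palatinose is absent, so KulB is active.
No repressor is bound and KulB is active, so *qilK* is transcribed.
So QilK is produced and active.
Autoinducer-2 is absent, so QilD is inactive.
With repressor QilK bound, *qilY* is not transcribed.
So QilY is not produced.
Required activator QilY is absent, so *quvU* is not transcribed.
So QuvU is not produced.
With repressor LutN bound, *jalK* is not transcribed.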